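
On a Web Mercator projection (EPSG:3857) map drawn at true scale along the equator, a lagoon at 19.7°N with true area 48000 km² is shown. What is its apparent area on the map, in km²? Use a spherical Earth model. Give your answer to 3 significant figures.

54200 km²

Mercator is conformal, so the point scale is isotropic: h = k = sec φ = 1/cos φ.
Areal scale = k² = sec²φ = 1/cos²(19.7°) = 1/0.9415² = 1.128.
Apparent area = 48000 × 1.128 ≈ 54200 km².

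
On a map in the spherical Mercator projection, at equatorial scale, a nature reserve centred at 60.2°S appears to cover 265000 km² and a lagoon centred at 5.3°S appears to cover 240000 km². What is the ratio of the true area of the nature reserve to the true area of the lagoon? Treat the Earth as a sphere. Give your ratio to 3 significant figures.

Mercator's areal exaggeration is sec²φ; hence true area = (apparent area) · cos²φ.
True area of nature reserve: 265000 × cos²(60.2°) = 265000 × 0.2470 = 65450 km².
True area of lagoon: 240000 × cos²(5.3°) = 240000 × 0.9915 = 238000 km².
Ratio = 65450 / 238000 ≈ 0.275.

0.275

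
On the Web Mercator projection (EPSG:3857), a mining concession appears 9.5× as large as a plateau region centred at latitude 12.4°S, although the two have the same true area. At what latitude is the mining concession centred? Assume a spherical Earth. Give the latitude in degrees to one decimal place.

For equal true areas on Mercator, apparent areas scale as sec²φ, so the ratio is cos²φ₂ / cos²φ₁.
cos²φ₂ / cos²φ₁ = 9.5  ⇒  cos φ₁ = cos 12.4° / √9.5 = 0.9767/3.082 = 0.3169.
φ₁ = arccos(0.3169) ≈ 71.5°.

71.5°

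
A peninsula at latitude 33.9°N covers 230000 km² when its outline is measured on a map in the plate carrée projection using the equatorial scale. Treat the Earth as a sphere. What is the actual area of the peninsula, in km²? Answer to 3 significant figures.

In the plate carrée (x = Rλ, y = Rφ), meridians are true-scale (h = 1) and parallels are stretched by k = sec φ.
Areal scale = h·k = 1 × sec φ; at 33.9°, h = 1.000, k = 1.205, so h·k = 1.205.
True area = apparent / (areal scale) = 230000 / 1.205 ≈ 191000 km².

191000 km²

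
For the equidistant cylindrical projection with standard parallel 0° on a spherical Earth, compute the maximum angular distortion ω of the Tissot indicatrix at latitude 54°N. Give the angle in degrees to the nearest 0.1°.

Plate carrée maps x = Rλ, y = Rφ. The meridian scale is h = 1 and the parallel scale is k = 1/cos φ = sec φ.
At 54°: h = 1.000, k = 1.701; principal scales a = 1.701, b = 1.000.
sin(ω/2) = (a − b)/(a + b) = 0.7013/2.701 = 0.2596, so ω = 2 arcsin(0.2596) ≈ 30.1°.

30.1°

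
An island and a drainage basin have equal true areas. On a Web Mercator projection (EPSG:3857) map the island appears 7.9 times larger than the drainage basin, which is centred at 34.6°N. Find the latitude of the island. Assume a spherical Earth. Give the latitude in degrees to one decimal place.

Mercator areal scale is sec²φ, so apparent-area ratio = sec²φ₁ / sec²φ₂ = cos²φ₂ / cos²φ₁.
cos²φ₂ / cos²φ₁ = 7.9  ⇒  cos φ₁ = cos 34.6° / √7.9 = 0.8231/2.811 = 0.2929.
φ₁ = arccos(0.2929) ≈ 73.0°.

73.0°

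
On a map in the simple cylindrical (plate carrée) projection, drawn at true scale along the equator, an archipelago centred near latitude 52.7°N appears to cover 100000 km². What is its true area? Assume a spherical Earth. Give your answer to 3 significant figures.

60600 km²

For the equirectangular projection with φ₀ = 0 (plate carrée), h = 1 along meridians and k = sec φ along parallels.
Areal scale = h·k = 1 × sec φ; at 52.7°, h = 1.000, k = 1.650, so h·k = 1.650.
True area = apparent / (areal scale) = 100000 / 1.650 ≈ 60600 km².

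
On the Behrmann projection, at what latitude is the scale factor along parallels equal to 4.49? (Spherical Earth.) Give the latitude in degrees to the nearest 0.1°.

The Behrmann projection is cylindrical equal-area with φ₀ = 30°. Cylindrical equal-area (φ₀ = 30°): h = cos φ / cos 30° along meridians, k = cos 30° / cos φ along parallels; h·k = 1.
k = cos φ₀ / cos φ = 4.49  ⇒  cos φ = cos 30° / 4.49 = 0.1929.
φ = arccos(0.1929) ≈ 78.9°.

78.9°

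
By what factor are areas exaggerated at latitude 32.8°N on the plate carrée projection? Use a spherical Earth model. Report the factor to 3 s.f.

1.19

For the equirectangular projection with φ₀ = 0 (plate carrée), h = 1 along meridians and k = sec φ along parallels.
Areal scale = h·k = 1 × sec φ; at 32.8°, h = 1.000, k = 1.190, so h·k = 1.190.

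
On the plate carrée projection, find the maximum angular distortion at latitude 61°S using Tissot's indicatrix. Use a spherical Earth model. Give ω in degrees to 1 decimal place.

Plate carrée maps x = Rλ, y = Rφ. The meridian scale is h = 1 and the parallel scale is k = 1/cos φ = sec φ.
At 61°: h = 1.000, k = 2.063; principal scales a = 2.063, b = 1.000.
sin(ω/2) = (a − b)/(a + b) = 1.063/3.063 = 0.3470, so ω = 2 arcsin(0.3470) ≈ 40.6°.

40.6°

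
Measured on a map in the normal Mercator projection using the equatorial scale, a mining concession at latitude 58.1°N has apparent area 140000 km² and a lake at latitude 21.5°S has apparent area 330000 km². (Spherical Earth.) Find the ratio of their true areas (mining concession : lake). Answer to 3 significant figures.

Since Mercator area scale is 1/cos²φ, the true area equals the apparent area multiplied by cos²φ.
True area of mining concession: 140000 × cos²(58.1°) = 140000 × 0.2792 = 39090 km².
True area of lake: 330000 × cos²(21.5°) = 330000 × 0.8657 = 285700 km².
Ratio = 39090 / 285700 ≈ 0.137.

0.137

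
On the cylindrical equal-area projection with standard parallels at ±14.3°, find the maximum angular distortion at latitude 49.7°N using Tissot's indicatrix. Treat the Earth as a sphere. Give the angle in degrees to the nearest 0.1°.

45.1°

Cylindrical equal-area (φ₀ = 14.3°): h = cos φ / cos 14.3° along meridians, k = cos 14.3° / cos φ along parallels; h·k = 1.
At 49.7°: h = 0.6675, k = 1.498; principal scales a = 1.498, b = 0.6675.
sin(ω/2) = (a − b)/(a + b) = 0.8307/2.166 = 0.3836, so ω = 2 arcsin(0.3836) ≈ 45.1°.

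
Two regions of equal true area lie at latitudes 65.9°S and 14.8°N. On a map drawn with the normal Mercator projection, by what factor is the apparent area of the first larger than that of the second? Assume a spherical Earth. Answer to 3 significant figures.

5.61

On Mercator, area is exaggerated by sec²φ = 1/cos²φ.
At 65.9°: sec²(65.9°) = 1/0.4083² = 5.998.
At 14.8°: sec²(14.8°) = 1/0.9668² = 1.070.
Ratio = 5.998/1.070 = cos²(14.8°)/cos²(65.9°) ≈ 5.61.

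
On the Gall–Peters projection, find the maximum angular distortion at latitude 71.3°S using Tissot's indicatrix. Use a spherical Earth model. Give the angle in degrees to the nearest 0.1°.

Gall–Peters is a cylindrical equal-area projection with standard parallels at ±45°. Cylindrical equal-area (φ₀ = 45°): h = cos φ / cos 45° along meridians, k = cos 45° / cos φ along parallels; h·k = 1.
At 71.3°: h = 0.4534, k = 2.205; principal scales a = 2.205, b = 0.4534.
sin(ω/2) = (a − b)/(a + b) = 1.752/2.659 = 0.6589, so ω = 2 arcsin(0.6589) ≈ 82.4°.

82.4°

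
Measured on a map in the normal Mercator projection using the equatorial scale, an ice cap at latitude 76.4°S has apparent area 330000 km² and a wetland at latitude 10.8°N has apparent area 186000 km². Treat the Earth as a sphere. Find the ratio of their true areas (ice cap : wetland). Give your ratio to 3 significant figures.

0.102

Mercator's areal exaggeration is sec²φ; hence true area = (apparent area) · cos²φ.
True area of ice cap: 330000 × cos²(76.4°) = 330000 × 0.05529 = 18250 km².
True area of wetland: 186000 × cos²(10.8°) = 186000 × 0.9649 = 179500 km².
Ratio = 18250 / 179500 ≈ 0.102.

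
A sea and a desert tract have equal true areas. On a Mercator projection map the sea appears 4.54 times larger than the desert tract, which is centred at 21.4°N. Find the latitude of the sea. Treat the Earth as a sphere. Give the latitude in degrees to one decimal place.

For equal true areas on Mercator, apparent areas scale as sec²φ, so the ratio is cos²φ₂ / cos²φ₁.
cos²φ₂ / cos²φ₁ = 4.54  ⇒  cos φ₁ = cos 21.4° / √4.54 = 0.9311/2.131 = 0.4370.
φ₁ = arccos(0.4370) ≈ 64.1°.

64.1°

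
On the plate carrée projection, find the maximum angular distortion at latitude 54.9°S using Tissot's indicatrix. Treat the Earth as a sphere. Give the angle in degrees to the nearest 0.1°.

For the equirectangular projection with φ₀ = 0 (plate carrée), h = 1 along meridians and k = sec φ along parallels.
At 54.9°: h = 1.000, k = 1.739; principal scales a = 1.739, b = 1.000.
sin(ω/2) = (a − b)/(a + b) = 0.7391/2.739 = 0.2698, so ω = 2 arcsin(0.2698) ≈ 31.3°.

31.3°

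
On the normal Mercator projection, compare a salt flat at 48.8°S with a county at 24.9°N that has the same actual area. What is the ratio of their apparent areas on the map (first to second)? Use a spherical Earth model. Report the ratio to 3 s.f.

On Mercator, area is exaggerated by sec²φ = 1/cos²φ.
At 48.8°: sec²(48.8°) = 1/0.6587² = 2.305.
At 24.9°: sec²(24.9°) = 1/0.9070² = 1.215.
Ratio = 2.305/1.215 = cos²(24.9°)/cos²(48.8°) ≈ 1.90.

1.90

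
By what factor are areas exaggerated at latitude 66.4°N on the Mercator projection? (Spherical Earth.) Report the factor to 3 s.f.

For Mercator, h = k = sec φ (a conformal cylindrical projection has a single point scale, 1/cos φ).
Areal scale = k² = sec²φ = 1/cos²(66.4°) = 1/0.4003² = 6.239.

6.24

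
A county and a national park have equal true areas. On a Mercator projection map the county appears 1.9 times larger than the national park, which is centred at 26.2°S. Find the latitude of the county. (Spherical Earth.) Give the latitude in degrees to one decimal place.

49.4°

On Mercator, (apparent₁)/(apparent₂) = sec²φ₁ / sec²φ₂ when true areas are equal.
cos²φ₂ / cos²φ₁ = 1.9  ⇒  cos φ₁ = cos 26.2° / √1.9 = 0.8973/1.378 = 0.6509.
φ₁ = arccos(0.6509) ≈ 49.4°.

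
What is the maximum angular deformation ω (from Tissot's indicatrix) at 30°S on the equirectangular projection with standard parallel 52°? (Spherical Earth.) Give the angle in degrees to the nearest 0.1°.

With standard parallel φ₀ = 52°, the equirectangular projection gives x = Rλ cos φ₀, y = Rφ, so h = 1 and k = cos 52° / cos φ.
At 30°: h = 1.000, k = 0.7109; principal scales a = 1.000, b = 0.7109.
sin(ω/2) = (a − b)/(a + b) = 0.2891/1.711 = 0.1690, so ω = 2 arcsin(0.1690) ≈ 19.5°.

19.5°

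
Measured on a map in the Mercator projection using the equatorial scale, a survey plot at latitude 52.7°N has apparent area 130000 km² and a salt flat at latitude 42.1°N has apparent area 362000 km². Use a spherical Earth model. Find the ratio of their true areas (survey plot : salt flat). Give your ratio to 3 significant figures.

0.240

Since Mercator area scale is 1/cos²φ, the true area equals the apparent area multiplied by cos²φ.
True area of survey plot: 130000 × cos²(52.7°) = 130000 × 0.3672 = 47740 km².
True area of salt flat: 362000 × cos²(42.1°) = 362000 × 0.5505 = 199300 km².
Ratio = 47740 / 199300 ≈ 0.240.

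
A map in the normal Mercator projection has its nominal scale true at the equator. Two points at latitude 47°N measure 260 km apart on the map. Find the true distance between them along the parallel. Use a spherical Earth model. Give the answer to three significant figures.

For Mercator, h = k = sec φ (a conformal cylindrical projection has a single point scale, 1/cos φ).
Along the parallel at 47°, map distances are exaggerated by k = sec 47° = 1.466.
True distance = 260 / 1.466 = 260 × cos 47° ≈ 177 km.

177 km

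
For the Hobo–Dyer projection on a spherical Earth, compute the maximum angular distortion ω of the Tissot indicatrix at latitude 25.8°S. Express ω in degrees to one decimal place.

The Hobo–Dyer projection is cylindrical equal-area with φ₀ = 37.5°. A cylindrical equal-area projection with standard parallel φ₀ has meridian scale h = cos φ / cos φ₀ and parallel scale k = cos φ₀ / cos φ (so areas are preserved, h·k = 1).
At 25.8°: h = 1.135, k = 0.8812; principal scales a = 1.135, b = 0.8812.
sin(ω/2) = (a − b)/(a + b) = 0.2536/2.016 = 0.1258, so ω = 2 arcsin(0.1258) ≈ 14.5°.

14.5°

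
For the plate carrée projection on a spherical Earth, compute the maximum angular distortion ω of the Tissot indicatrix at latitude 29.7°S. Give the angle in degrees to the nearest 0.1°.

8.1°

For the equirectangular projection with φ₀ = 0 (plate carrée), h = 1 along meridians and k = sec φ along parallels.
At 29.7°: h = 1.000, k = 1.151; principal scales a = 1.151, b = 1.000.
sin(ω/2) = (a − b)/(a + b) = 0.1512/2.151 = 0.07030, so ω = 2 arcsin(0.07030) ≈ 8.1°.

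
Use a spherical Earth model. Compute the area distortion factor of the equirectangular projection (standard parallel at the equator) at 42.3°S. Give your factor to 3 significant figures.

In the plate carrée (x = Rλ, y = Rφ), meridians are true-scale (h = 1) and parallels are stretched by k = sec φ.
Areal scale = h·k = 1 × sec φ; at 42.3°, h = 1.000, k = 1.352, so h·k = 1.352.

1.35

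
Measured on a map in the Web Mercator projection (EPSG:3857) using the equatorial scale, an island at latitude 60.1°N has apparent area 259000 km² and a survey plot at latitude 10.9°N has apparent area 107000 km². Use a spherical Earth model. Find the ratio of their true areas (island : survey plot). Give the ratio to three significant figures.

0.624

Since Mercator area scale is 1/cos²φ, the true area equals the apparent area multiplied by cos²φ.
True area of island: 259000 × cos²(60.1°) = 259000 × 0.2485 = 64360 km².
True area of survey plot: 107000 × cos²(10.9°) = 107000 × 0.9642 = 103200 km².
Ratio = 64360 / 103200 ≈ 0.624.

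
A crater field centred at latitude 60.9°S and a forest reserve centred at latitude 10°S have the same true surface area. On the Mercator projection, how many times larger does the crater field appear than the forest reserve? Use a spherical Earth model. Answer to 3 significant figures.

On Mercator, area is exaggerated by sec²φ = 1/cos²φ.
At 60.9°: sec²(60.9°) = 1/0.4863² = 4.228.
At 10°: sec²(10°) = 1/0.9848² = 1.031.
Ratio = 4.228/1.031 = cos²(10°)/cos²(60.9°) ≈ 4.10.

4.10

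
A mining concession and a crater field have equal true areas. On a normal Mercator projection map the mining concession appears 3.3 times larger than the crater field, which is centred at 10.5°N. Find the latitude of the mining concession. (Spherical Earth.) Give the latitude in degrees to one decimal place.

57.2°

Mercator areal scale is sec²φ, so apparent-area ratio = sec²φ₁ / sec²φ₂ = cos²φ₂ / cos²φ₁.
cos²φ₂ / cos²φ₁ = 3.3  ⇒  cos φ₁ = cos 10.5° / √3.3 = 0.9833/1.817 = 0.5413.
φ₁ = arccos(0.5413) ≈ 57.2°.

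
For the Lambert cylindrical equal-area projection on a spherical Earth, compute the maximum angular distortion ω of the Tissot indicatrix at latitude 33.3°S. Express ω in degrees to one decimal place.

20.4°

The Lambert cylindrical equal-area projection is the cylindrical equal-area projection with its standard parallel at the equator (φ₀ = 0). Cylindrical equal-area (φ₀ = 0°): h = cos φ / cos 0° along meridians, k = cos 0° / cos φ along parallels; h·k = 1.
At 33.3°: h = 0.8358, k = 1.196; principal scales a = 1.196, b = 0.8358.
sin(ω/2) = (a − b)/(a + b) = 0.3606/2.032 = 0.1775, so ω = 2 arcsin(0.1775) ≈ 20.4°.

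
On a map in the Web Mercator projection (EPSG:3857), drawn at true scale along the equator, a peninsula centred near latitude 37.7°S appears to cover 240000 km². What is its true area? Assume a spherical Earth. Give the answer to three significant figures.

The Mercator projection is conformal; its linear scale factor is the same in every direction and equals sec φ = 1/cos φ.
Areal scale = k² = sec²φ = 1/cos²(37.7°) = 1/0.7912² = 1.597.
True area = apparent / (areal scale) = 240000 / 1.597 ≈ 150000 km².

150000 km²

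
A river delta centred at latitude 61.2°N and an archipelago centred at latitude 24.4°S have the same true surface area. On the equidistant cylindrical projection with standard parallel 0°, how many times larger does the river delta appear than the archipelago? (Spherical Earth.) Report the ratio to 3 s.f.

For the equirectangular projection with φ₀ = 0 (plate carrée), h = 1 along meridians and k = sec φ along parallels.
Areal scale at 61.2°: h·k = 1.000 × 2.076 = 2.076.
Areal scale at 24.4°: h·k = 1.000 × 1.098 = 1.098.
Ratio = 2.076/1.098 ≈ 1.89.

1.89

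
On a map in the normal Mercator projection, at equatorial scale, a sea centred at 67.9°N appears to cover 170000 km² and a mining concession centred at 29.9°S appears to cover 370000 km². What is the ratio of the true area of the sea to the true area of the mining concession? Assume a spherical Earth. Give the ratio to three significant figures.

On Mercator the areal scale is sec²φ, so true area = apparent × cos²φ.
True area of sea: 170000 × cos²(67.9°) = 170000 × 0.1415 = 24060 km².
True area of mining concession: 370000 × cos²(29.9°) = 370000 × 0.7515 = 278100 km².
Ratio = 24060 / 278100 ≈ 0.0865.

0.0865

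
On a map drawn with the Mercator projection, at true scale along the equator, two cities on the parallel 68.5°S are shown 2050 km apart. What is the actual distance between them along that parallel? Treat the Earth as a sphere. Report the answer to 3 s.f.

The Mercator projection is conformal; its linear scale factor is the same in every direction and equals sec φ = 1/cos φ.
Along the parallel at 68.5°, map distances are exaggerated by k = sec 68.5° = 2.729.
True distance = 2050 / 2.729 = 2050 × cos 68.5° ≈ 751 km.

751 km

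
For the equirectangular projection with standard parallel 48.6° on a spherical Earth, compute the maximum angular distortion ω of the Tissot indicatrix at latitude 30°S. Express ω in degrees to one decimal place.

The equidistant cylindrical projection with φ₀ = 48.6° has h = 1 (meridians true) and k = cos φ₀ / cos φ along parallels.
At 30°: h = 1.000, k = 0.7636; principal scales a = 1.000, b = 0.7636.
sin(ω/2) = (a − b)/(a + b) = 0.2364/1.764 = 0.1340, so ω = 2 arcsin(0.1340) ≈ 15.4°.

15.4°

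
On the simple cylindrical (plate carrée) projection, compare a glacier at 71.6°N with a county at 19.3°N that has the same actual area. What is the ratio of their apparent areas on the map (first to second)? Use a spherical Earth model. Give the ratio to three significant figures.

2.99

Plate carrée maps x = Rλ, y = Rφ. The meridian scale is h = 1 and the parallel scale is k = 1/cos φ = sec φ.
Areal scale at 71.6°: h·k = 1.000 × 3.168 = 3.168.
Areal scale at 19.3°: h·k = 1.000 × 1.060 = 1.060.
Ratio = 3.168/1.060 ≈ 2.99.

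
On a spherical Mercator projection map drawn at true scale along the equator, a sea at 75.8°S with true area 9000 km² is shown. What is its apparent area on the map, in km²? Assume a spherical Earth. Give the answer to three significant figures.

150000 km²

The Mercator projection is conformal; its linear scale factor is the same in every direction and equals sec φ = 1/cos φ.
Areal scale = k² = sec²φ = 1/cos²(75.8°) = 1/0.2453² = 16.62.
Apparent area = 9000 × 16.62 ≈ 150000 km².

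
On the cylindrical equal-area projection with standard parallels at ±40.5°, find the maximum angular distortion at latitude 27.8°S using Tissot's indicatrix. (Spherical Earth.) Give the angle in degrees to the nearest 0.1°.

17.3°

A cylindrical equal-area projection with standard parallel φ₀ has meridian scale h = cos φ / cos φ₀ and parallel scale k = cos φ₀ / cos φ (so areas are preserved, h·k = 1).
At 27.8°: h = 1.163, k = 0.8596; principal scales a = 1.163, b = 0.8596.
sin(ω/2) = (a − b)/(a + b) = 0.3037/2.023 = 0.1501, so ω = 2 arcsin(0.1501) ≈ 17.3°.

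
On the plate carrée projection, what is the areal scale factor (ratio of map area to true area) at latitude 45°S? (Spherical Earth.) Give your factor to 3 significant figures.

1.41

In the plate carrée (x = Rλ, y = Rφ), meridians are true-scale (h = 1) and parallels are stretched by k = sec φ.
Areal scale = h·k = 1 × sec φ; at 45°, h = 1.000, k = 1.414, so h·k = 1.414.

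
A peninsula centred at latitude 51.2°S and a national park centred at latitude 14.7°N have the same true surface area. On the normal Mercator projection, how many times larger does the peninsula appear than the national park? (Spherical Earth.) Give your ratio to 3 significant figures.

2.38

On Mercator, area is exaggerated by sec²φ = 1/cos²φ.
At 51.2°: sec²(51.2°) = 1/0.6266² = 2.547.
At 14.7°: sec²(14.7°) = 1/0.9673² = 1.069.
Ratio = 2.547/1.069 = cos²(14.7°)/cos²(51.2°) ≈ 2.38.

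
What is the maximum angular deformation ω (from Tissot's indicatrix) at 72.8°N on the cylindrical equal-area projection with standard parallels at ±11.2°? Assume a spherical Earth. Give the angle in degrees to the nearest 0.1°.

112.9°

A cylindrical equal-area projection with standard parallel φ₀ has meridian scale h = cos φ / cos φ₀ and parallel scale k = cos φ₀ / cos φ (so areas are preserved, h·k = 1).
At 72.8°: h = 0.3014, k = 3.317; principal scales a = 3.317, b = 0.3014.
sin(ω/2) = (a − b)/(a + b) = 3.016/3.619 = 0.8334, so ω = 2 arcsin(0.8334) ≈ 112.9°.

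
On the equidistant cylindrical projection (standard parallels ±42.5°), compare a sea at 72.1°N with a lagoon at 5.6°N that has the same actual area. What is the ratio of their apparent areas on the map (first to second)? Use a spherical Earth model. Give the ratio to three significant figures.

The equidistant cylindrical projection with φ₀ = 42.5° has h = 1 (meridians true) and k = cos φ₀ / cos φ along parallels.
Areal scale at 72.1°: h·k = 1.000 × 2.399 = 2.399.
Areal scale at 5.6°: h·k = 1.000 × 0.7408 = 0.7408.
Ratio = 2.399/0.7408 ≈ 3.24.

3.24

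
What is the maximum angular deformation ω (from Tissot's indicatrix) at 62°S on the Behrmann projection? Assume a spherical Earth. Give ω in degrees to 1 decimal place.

Behrmann is a cylindrical equal-area projection with standard parallels at ±30°. A cylindrical equal-area projection with standard parallel φ₀ has meridian scale h = cos φ / cos φ₀ and parallel scale k = cos φ₀ / cos φ (so areas are preserved, h·k = 1).
At 62°: h = 0.5421, k = 1.845; principal scales a = 1.845, b = 0.5421.
sin(ω/2) = (a − b)/(a + b) = 1.303/2.387 = 0.5457, so ω = 2 arcsin(0.5457) ≈ 66.2°.

66.2°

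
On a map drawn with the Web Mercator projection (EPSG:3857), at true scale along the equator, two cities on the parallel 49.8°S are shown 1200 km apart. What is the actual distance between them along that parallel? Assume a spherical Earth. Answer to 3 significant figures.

775 km

For Mercator, h = k = sec φ (a conformal cylindrical projection has a single point scale, 1/cos φ).
Along the parallel at 49.8°, map distances are exaggerated by k = sec 49.8° = 1.549.
True distance = 1200 / 1.549 = 1200 × cos 49.8° ≈ 775 km.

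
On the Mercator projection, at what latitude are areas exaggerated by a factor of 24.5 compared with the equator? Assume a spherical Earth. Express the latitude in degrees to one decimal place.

78.3°

Mercator areal scale is sec²φ.
sec²φ = 24.5  ⇒  cos²φ = 0.04082  ⇒  cos φ = 0.2020.
φ = arccos(0.2020) ≈ 78.3°.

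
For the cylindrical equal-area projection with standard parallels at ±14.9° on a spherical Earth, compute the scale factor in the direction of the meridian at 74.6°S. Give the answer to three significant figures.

0.275

For cylindrical equal-area with standard parallel φ₀, h = cos φ / cos φ₀ and k = cos φ₀ / cos φ, so h·k = 1.
h = cos 74.6° / cos 14.9° = 0.2656/0.9664 = 0.2748.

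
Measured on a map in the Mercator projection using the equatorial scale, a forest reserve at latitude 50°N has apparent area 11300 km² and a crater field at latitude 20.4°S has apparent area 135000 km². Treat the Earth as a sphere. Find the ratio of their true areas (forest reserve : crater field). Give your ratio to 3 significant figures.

Mercator's areal exaggeration is sec²φ; hence true area = (apparent area) · cos²φ.
True area of forest reserve: 11300 × cos²(50°) = 11300 × 0.4132 = 4669 km².
True area of crater field: 135000 × cos²(20.4°) = 135000 × 0.8785 = 118600 km².
Ratio = 4669 / 118600 ≈ 0.0394.

0.0394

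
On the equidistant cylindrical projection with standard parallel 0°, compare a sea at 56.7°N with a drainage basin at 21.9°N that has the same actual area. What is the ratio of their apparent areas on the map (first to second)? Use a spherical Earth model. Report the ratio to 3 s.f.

In the plate carrée (x = Rλ, y = Rφ), meridians are true-scale (h = 1) and parallels are stretched by k = sec φ.
Areal scale at 56.7°: h·k = 1.000 × 1.821 = 1.821.
Areal scale at 21.9°: h·k = 1.000 × 1.078 = 1.078.
Ratio = 1.821/1.078 ≈ 1.69.

1.69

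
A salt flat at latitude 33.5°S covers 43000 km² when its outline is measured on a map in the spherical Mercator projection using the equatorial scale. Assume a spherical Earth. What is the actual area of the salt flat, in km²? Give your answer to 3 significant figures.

29900 km²

The Mercator projection is conformal; its linear scale factor is the same in every direction and equals sec φ = 1/cos φ.
Areal scale = k² = sec²φ = 1/cos²(33.5°) = 1/0.8339² = 1.438.
True area = apparent / (areal scale) = 43000 / 1.438 ≈ 29900 km².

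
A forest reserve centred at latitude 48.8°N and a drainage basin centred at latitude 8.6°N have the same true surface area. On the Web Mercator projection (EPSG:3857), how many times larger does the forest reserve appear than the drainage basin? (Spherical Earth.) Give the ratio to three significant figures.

On Mercator, area is exaggerated by sec²φ = 1/cos²φ.
At 48.8°: sec²(48.8°) = 1/0.6587² = 2.305.
At 8.6°: sec²(8.6°) = 1/0.9888² = 1.023.
Ratio = 2.305/1.023 = cos²(8.6°)/cos²(48.8°) ≈ 2.25.

2.25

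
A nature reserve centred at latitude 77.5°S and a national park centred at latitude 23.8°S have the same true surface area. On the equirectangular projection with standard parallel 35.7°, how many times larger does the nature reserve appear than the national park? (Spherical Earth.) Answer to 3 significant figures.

In the equirectangular projection with standard parallel φ₀ = 35.7° (x = Rλ cos φ₀, y = Rφ), meridians are true-scale (h = 1) and the parallel scale is k = cos φ₀ / cos φ.
Areal scale at 77.5°: h·k = 1.000 × 3.752 = 3.752.
Areal scale at 23.8°: h·k = 1.000 × 0.8876 = 0.8876.
Ratio = 3.752/0.8876 ≈ 4.23.

4.23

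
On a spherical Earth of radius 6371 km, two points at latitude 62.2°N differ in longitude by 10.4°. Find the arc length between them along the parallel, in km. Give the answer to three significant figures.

539 km

Arc length along a parallel = R cos φ · Δλ (with Δλ in radians).
= 6371 × cos 62.2° × (10.4° × π/180) = 6371 × 0.4664 × 0.1815 ≈ 539 km.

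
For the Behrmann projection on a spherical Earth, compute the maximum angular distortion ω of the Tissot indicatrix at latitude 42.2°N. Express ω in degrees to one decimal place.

17.8°

The Behrmann projection is cylindrical equal-area with φ₀ = 30°. For cylindrical equal-area with standard parallel φ₀, h = cos φ / cos φ₀ and k = cos φ₀ / cos φ, so h·k = 1.
At 42.2°: h = 0.8554, k = 1.169; principal scales a = 1.169, b = 0.8554.
sin(ω/2) = (a − b)/(a + b) = 0.3136/2.024 = 0.1549, so ω = 2 arcsin(0.1549) ≈ 17.8°.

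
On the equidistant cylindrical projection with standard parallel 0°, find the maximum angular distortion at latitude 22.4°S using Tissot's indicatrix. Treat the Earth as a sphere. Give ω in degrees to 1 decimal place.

Plate carrée maps x = Rλ, y = Rφ. The meridian scale is h = 1 and the parallel scale is k = 1/cos φ = sec φ.
At 22.4°: h = 1.000, k = 1.082; principal scales a = 1.082, b = 1.000.
sin(ω/2) = (a − b)/(a + b) = 0.08161/2.082 = 0.03921, so ω = 2 arcsin(0.03921) ≈ 4.5°.

4.5°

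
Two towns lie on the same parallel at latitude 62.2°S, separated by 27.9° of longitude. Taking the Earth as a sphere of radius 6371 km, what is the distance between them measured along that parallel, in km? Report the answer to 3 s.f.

Arc length along a parallel = R cos φ · Δλ (with Δλ in radians).
= 6371 × cos 62.2° × (27.9° × π/180) = 6371 × 0.4664 × 0.4869 ≈ 1450 km.

1450 km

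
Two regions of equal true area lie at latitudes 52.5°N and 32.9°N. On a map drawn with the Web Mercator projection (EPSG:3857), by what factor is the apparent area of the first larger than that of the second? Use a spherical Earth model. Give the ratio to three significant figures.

1.90

Mercator areal scale is sec²φ.
At 52.5°: sec²(52.5°) = 1/0.6088² = 2.698.
At 32.9°: sec²(32.9°) = 1/0.8396² = 1.419.
Ratio = 2.698/1.419 = cos²(32.9°)/cos²(52.5°) ≈ 1.90.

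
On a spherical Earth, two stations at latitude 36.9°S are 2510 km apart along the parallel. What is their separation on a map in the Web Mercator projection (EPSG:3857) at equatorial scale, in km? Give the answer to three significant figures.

Mercator is conformal, so the point scale is isotropic: h = k = sec φ = 1/cos φ.
Along the parallel, k = sec 36.9° = 1/0.7997 = 1.250.
Map distance = 2510 × 1.250 ≈ 3140 km.

3140 km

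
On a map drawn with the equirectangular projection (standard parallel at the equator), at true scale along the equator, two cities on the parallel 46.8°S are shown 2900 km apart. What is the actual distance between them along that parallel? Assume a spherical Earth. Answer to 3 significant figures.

1990 km

In the plate carrée (x = Rλ, y = Rφ), meridians are true-scale (h = 1) and parallels are stretched by k = sec φ.
Along the parallel at 46.8°, map distances are exaggerated by k = sec 46.8° = 1.461.
True distance = 2900 / 1.461 = 2900 × cos 46.8° ≈ 1990 km.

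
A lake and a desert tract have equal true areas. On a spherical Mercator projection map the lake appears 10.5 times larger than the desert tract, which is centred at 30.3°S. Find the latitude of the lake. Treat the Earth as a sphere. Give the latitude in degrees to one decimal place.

74.5°

For equal true areas on Mercator, apparent areas scale as sec²φ, so the ratio is cos²φ₂ / cos²φ₁.
cos²φ₂ / cos²φ₁ = 10.5  ⇒  cos φ₁ = cos 30.3° / √10.5 = 0.8634/3.240 = 0.2664.
φ₁ = arccos(0.2664) ≈ 74.5°.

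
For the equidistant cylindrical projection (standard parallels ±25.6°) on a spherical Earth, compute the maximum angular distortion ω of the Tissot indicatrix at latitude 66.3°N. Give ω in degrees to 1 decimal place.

45.1°

In the equirectangular projection with standard parallel φ₀ = 25.6° (x = Rλ cos φ₀, y = Rφ), meridians are true-scale (h = 1) and the parallel scale is k = cos φ₀ / cos φ.
At 66.3°: h = 1.000, k = 2.244; principal scales a = 2.244, b = 1.000.
sin(ω/2) = (a − b)/(a + b) = 1.244/3.244 = 0.3834, so ω = 2 arcsin(0.3834) ≈ 45.1°.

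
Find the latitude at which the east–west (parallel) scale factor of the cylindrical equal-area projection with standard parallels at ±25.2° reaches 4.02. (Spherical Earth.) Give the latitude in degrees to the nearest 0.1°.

Cylindrical equal-area (φ₀ = 25.2°): h = cos φ / cos 25.2° along meridians, k = cos 25.2° / cos φ along parallels; h·k = 1.
k = cos φ₀ / cos φ = 4.02  ⇒  cos φ = cos 25.2° / 4.02 = 0.2251.
φ = arccos(0.2251) ≈ 77.0°.

77.0°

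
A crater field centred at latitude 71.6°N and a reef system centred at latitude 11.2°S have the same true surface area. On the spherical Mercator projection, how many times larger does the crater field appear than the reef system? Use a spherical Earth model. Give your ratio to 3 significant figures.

9.66

On Mercator, area is exaggerated by sec²φ = 1/cos²φ.
At 71.6°: sec²(71.6°) = 1/0.3156² = 10.04.
At 11.2°: sec²(11.2°) = 1/0.9810² = 1.039.
Ratio = 10.04/1.039 = cos²(11.2°)/cos²(71.6°) ≈ 9.66.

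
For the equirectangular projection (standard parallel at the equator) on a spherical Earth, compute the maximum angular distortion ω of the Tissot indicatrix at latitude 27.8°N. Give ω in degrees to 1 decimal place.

For the equirectangular projection with φ₀ = 0 (plate carrée), h = 1 along meridians and k = sec φ along parallels.
At 27.8°: h = 1.000, k = 1.130; principal scales a = 1.130, b = 1.000.
sin(ω/2) = (a − b)/(a + b) = 0.1305/2.130 = 0.06124, so ω = 2 arcsin(0.06124) ≈ 7.0°.

7.0°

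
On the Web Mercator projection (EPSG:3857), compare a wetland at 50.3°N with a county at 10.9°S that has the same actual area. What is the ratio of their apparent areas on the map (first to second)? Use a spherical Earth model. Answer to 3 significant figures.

2.36

Mercator areal scale is sec²φ.
At 50.3°: sec²(50.3°) = 1/0.6388² = 2.451.
At 10.9°: sec²(10.9°) = 1/0.9820² = 1.037.
Ratio = 2.451/1.037 = cos²(10.9°)/cos²(50.3°) ≈ 2.36.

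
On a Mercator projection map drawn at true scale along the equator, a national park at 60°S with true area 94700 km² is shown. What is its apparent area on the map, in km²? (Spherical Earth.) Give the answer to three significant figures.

379000 km²

Mercator is conformal, so the point scale is isotropic: h = k = sec φ = 1/cos φ.
Areal scale = k² = sec²φ = 1/cos²(60°) = 1/0.5000² = 4.000.
Apparent area = 94700 × 4.000 ≈ 379000 km².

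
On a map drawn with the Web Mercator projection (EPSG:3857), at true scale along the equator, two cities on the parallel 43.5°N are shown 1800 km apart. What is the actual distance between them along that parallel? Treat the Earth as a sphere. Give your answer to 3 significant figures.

1310 km

For Mercator, h = k = sec φ (a conformal cylindrical projection has a single point scale, 1/cos φ).
Along the parallel at 43.5°, map distances are exaggerated by k = sec 43.5° = 1.379.
True distance = 1800 / 1.379 = 1800 × cos 43.5° ≈ 1310 km.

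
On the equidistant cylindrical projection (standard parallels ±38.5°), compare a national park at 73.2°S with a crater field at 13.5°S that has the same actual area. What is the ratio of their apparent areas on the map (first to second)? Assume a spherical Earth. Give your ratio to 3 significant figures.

3.36

With standard parallel φ₀ = 38.5°, the equirectangular projection gives x = Rλ cos φ₀, y = Rφ, so h = 1 and k = cos 38.5° / cos φ.
Areal scale at 73.2°: h·k = 1.000 × 2.708 = 2.708.
Areal scale at 13.5°: h·k = 1.000 × 0.8048 = 0.8048.
Ratio = 2.708/0.8048 ≈ 3.36.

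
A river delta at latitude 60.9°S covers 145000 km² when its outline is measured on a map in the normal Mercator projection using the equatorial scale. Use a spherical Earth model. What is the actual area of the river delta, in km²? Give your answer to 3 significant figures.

34300 km²

The Mercator projection is conformal; its linear scale factor is the same in every direction and equals sec φ = 1/cos φ.
Areal scale = k² = sec²φ = 1/cos²(60.9°) = 1/0.4863² = 4.228.
True area = apparent / (areal scale) = 145000 / 4.228 ≈ 34300 km².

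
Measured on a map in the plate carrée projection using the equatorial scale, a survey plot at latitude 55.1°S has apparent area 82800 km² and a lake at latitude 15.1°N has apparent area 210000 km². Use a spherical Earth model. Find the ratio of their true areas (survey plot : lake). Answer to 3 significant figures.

0.234

Plate carrée has h = 1 and k = sec φ, giving areal scale sec φ; true area = (apparent area) · cos φ.
True area of survey plot: 82800 × cos(55.1°) = 82800 × 0.5721 = 47370 km².
True area of lake: 210000 × cos(15.1°) = 210000 × 0.9655 = 202700 km².
Ratio = 47370 / 202700 ≈ 0.234.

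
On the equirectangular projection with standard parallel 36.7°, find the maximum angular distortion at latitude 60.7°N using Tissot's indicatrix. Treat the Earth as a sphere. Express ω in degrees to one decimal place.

The equidistant cylindrical projection with φ₀ = 36.7° has h = 1 (meridians true) and k = cos φ₀ / cos φ along parallels.
At 60.7°: h = 1.000, k = 1.638; principal scales a = 1.638, b = 1.000.
sin(ω/2) = (a − b)/(a + b) = 0.6383/2.638 = 0.2419, so ω = 2 arcsin(0.2419) ≈ 28.0°.

28.0°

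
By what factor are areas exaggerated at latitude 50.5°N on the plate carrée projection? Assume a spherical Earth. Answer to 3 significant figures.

1.57

Plate carrée maps x = Rλ, y = Rφ. The meridian scale is h = 1 and the parallel scale is k = 1/cos φ = sec φ.
Areal scale = h·k = 1 × sec φ; at 50.5°, h = 1.000, k = 1.572, so h·k = 1.572.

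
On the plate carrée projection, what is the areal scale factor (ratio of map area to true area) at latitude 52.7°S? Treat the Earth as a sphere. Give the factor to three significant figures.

1.65

Plate carrée maps x = Rλ, y = Rφ. The meridian scale is h = 1 and the parallel scale is k = 1/cos φ = sec φ.
Areal scale = h·k = 1 × sec φ; at 52.7°, h = 1.000, k = 1.650, so h·k = 1.650.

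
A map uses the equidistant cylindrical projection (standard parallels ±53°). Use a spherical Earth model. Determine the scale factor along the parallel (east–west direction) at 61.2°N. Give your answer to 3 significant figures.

1.25

With standard parallel φ₀ = 53°, the equirectangular projection gives x = Rλ cos φ₀, y = Rφ, so h = 1 and k = cos 53° / cos φ.
k = cos 53° / cos 61.2° = 0.6018/0.4818 = 1.249.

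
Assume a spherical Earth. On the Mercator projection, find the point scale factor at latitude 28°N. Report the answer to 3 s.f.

For Mercator, h = k = sec φ (a conformal cylindrical projection has a single point scale, 1/cos φ).
k = 1/cos 28° = 1/0.8829 = 1.133.

1.13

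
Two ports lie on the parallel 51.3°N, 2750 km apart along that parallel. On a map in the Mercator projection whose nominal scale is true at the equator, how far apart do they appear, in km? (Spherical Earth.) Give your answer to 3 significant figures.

The Mercator projection is conformal; its linear scale factor is the same in every direction and equals sec φ = 1/cos φ.
Along the parallel, k = sec 51.3° = 1/0.6252 = 1.599.
Map distance = 2750 × 1.599 ≈ 4400 km.

4400 km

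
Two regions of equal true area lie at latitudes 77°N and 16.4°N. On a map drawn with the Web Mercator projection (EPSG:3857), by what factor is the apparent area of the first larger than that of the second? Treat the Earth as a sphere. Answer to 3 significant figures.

Mercator areal scale is sec²φ.
At 77°: sec²(77°) = 1/0.2250² = 19.76.
At 16.4°: sec²(16.4°) = 1/0.9593² = 1.087.
Ratio = 19.76/1.087 = cos²(16.4°)/cos²(77°) ≈ 18.2.

18.2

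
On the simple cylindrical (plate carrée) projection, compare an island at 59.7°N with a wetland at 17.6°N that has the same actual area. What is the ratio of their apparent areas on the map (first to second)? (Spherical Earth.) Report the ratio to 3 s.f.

For the equirectangular projection with φ₀ = 0 (plate carrée), h = 1 along meridians and k = sec φ along parallels.
Areal scale at 59.7°: h·k = 1.000 × 1.982 = 1.982.
Areal scale at 17.6°: h·k = 1.000 × 1.049 = 1.049.
Ratio = 1.982/1.049 ≈ 1.89.

1.89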